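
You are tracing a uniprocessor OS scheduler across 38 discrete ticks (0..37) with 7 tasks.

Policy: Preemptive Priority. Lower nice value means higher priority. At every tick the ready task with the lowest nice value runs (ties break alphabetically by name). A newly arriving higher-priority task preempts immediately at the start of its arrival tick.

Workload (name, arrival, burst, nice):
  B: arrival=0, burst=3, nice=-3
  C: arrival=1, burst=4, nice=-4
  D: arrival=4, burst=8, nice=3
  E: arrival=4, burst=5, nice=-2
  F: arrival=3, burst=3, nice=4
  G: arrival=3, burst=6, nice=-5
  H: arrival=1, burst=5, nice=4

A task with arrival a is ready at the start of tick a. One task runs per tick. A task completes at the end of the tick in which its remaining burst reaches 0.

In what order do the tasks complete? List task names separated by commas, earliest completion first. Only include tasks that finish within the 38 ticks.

t=0: ready={B} → run B
t=1: ready={B,C,H} → run C
t=2: ready={B,C,H} → run C
t=3: ready={B,C,F,G,H} → run G
t=4: ready={B,C,D,E,F,G,H} → run G
t=5: ready={B,C,D,E,F,G,H} → run G
t=6: ready={B,C,D,E,F,G,H} → run G
t=7: ready={B,C,D,E,F,G,H} → run G
t=8: ready={B,C,D,E,F,G,H} → run G
t=9: ready={B,C,D,E,F,H} → run C
t=10: ready={B,C,D,E,F,H} → run C
t=11: ready={B,D,E,F,H} → run B
t=12: ready={B,D,E,F,H} → run B
t=13: ready={D,E,F,H} → run E
t=14: ready={D,E,F,H} → run E
t=15: ready={D,E,F,H} → run E
t=16: ready={D,E,F,H} → run E
t=17: ready={D,E,F,H} → run E
t=18: ready={D,F,H} → run D
t=19: ready={D,F,H} → run D
t=20: ready={D,F,H} → run D
t=21: ready={D,F,H} → run D
t=22: ready={D,F,H} → run D
t=23: ready={D,F,H} → run D
t=24: ready={D,F,H} → run D
t=25: ready={D,F,H} → run D
t=26: ready={F,H} → run F
t=27: ready={F,H} → run F
t=28: ready={F,H} → run F
t=29: ready={H} → run H
t=30: ready={H} → run H
t=31: ready={H} → run H
t=32: ready={H} → run H
t=33: ready={H} → run H
t=34: (idle)
t=35: (idle)
t=36: (idle)
t=37: (idle)

completion order = G, C, B, E, D, F, H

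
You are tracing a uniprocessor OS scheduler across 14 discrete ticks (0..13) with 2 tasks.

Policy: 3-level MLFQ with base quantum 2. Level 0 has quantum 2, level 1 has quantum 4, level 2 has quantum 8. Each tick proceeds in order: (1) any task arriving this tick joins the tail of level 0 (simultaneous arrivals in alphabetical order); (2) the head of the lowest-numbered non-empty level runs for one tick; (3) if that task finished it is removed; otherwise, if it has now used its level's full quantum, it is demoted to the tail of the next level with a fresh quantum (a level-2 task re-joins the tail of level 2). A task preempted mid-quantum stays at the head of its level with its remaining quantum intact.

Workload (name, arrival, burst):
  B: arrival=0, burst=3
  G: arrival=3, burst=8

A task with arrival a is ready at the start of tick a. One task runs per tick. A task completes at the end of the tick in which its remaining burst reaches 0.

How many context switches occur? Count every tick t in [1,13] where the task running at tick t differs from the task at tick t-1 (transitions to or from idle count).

context switches = 2

t=0: L0/L1/L2 = B/-/- → run B
t=1: L0/L1/L2 = B/-/- → run B
t=2: L0/L1/L2 = -/B/- → run B
t=3: L0/L1/L2 = G/-/- → run G
t=4: L0/L1/L2 = G/-/- → run G
t=5: L0/L1/L2 = -/G/- → run G
t=6: L0/L1/L2 = -/G/- → run G
t=7: L0/L1/L2 = -/G/- → run G
t=8: L0/L1/L2 = -/G/- → run G
t=9: L0/L1/L2 = -/-/G → run G
t=10: L0/L1/L2 = -/-/G → run G
t=11: (idle)
t=12: (idle)
t=13: (idle)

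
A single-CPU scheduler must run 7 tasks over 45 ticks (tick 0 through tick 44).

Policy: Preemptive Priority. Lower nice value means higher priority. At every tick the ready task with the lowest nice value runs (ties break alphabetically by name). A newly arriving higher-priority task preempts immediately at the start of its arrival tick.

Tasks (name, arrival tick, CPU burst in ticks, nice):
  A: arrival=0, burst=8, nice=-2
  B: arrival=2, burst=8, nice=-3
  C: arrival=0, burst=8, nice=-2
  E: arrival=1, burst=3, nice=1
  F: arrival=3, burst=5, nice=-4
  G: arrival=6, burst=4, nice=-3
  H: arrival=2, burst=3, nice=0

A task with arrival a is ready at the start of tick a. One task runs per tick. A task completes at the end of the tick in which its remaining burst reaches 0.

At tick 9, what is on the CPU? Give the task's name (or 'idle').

t=0: ready={A,C} → run A
t=1: ready={A,C,E} → run A
t=2: ready={A,B,C,E,H} → run B
t=3: ready={A,B,C,E,F,H} → run F
t=4: ready={A,B,C,E,F,H} → run F
t=5: ready={A,B,C,E,F,H} → run F
t=6: ready={A,B,C,E,F,G,H} → run F
t=7: ready={A,B,C,E,F,G,H} → run F
t=8: ready={A,B,C,E,G,H} → run B
t=9: ready={A,B,C,E,G,H} → run B
t=10: ready={A,B,C,E,G,H} → run B
t=11: ready={A,B,C,E,G,H} → run B
t=12: ready={A,B,C,E,G,H} → run B
t=13: ready={A,B,C,E,G,H} → run B
t=14: ready={A,B,C,E,G,H} → run B
t=15: ready={A,C,E,G,H} → run G
t=16: ready={A,C,E,G,H} → run G
t=17: ready={A,C,E,G,H} → run G
t=18: ready={A,C,E,G,H} → run G
t=19: ready={A,C,E,H} → run A
t=20: ready={A,C,E,H} → run A
t=21: ready={A,C,E,H} → run A
t=22: ready={A,C,E,H} → run A
t=23: ready={A,C,E,H} → run A
t=24: ready={A,C,E,H} → run A
t=25: ready={C,E,H} → run C
t=26: ready={C,E,H} → run C
t=27: ready={C,E,H} → run C
t=28: ready={C,E,H} → run C
t=29: ready={C,E,H} → run C
t=30: ready={C,E,H} → run C
t=31: ready={C,E,H} → run C
t=32: ready={C,E,H} → run C
t=33: ready={E,H} → run H
t=34: ready={E,H} → run H
t=35: ready={E,H} → run H
t=36: ready={E} → run E
t=37: ready={E} → run E
t=38: ready={E} → run E
t=39: (idle)
t=40: (idle)
t=41: (idle)
t=42: (idle)
t=43: (idle)
t=44: (idle)

running at tick 9 = B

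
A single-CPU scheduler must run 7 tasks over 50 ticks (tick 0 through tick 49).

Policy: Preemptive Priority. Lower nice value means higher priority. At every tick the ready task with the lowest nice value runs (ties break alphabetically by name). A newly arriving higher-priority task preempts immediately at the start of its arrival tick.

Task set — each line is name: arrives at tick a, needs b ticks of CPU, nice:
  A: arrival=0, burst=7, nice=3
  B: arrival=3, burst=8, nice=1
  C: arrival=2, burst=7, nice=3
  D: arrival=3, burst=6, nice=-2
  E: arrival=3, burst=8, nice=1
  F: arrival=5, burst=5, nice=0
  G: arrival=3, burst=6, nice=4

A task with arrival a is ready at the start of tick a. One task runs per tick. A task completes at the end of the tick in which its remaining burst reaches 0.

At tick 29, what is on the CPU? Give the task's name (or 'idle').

t=0: ready={A} → run A
t=1: ready={A} → run A
t=2: ready={A,C} → run A
t=3: ready={A,B,C,D,E,G} → run D
t=4: ready={A,B,C,D,E,G} → run D
t=5: ready={A,B,C,D,E,F,G} → run D
t=6: ready={A,B,C,D,E,F,G} → run D
t=7: ready={A,B,C,D,E,F,G} → run D
t=8: ready={A,B,C,D,E,F,G} → run D
t=9: ready={A,B,C,E,F,G} → run F
t=10: ready={A,B,C,E,F,G} → run F
t=11: ready={A,B,C,E,F,G} → run F
t=12: ready={A,B,C,E,F,G} → run F
t=13: ready={A,B,C,E,F,G} → run F
t=14: ready={A,B,C,E,G} → run B
t=15: ready={A,B,C,E,G} → run B
t=16: ready={A,B,C,E,G} → run B
t=17: ready={A,B,C,E,G} → run B
t=18: ready={A,B,C,E,G} → run B
t=19: ready={A,B,C,E,G} → run B
t=20: ready={A,B,C,E,G} → run B
t=21: ready={A,B,C,E,G} → run B
t=22: ready={A,C,E,G} → run E
t=23: ready={A,C,E,G} → run E
t=24: ready={A,C,E,G} → run E
t=25: ready={A,C,E,G} → run E
t=26: ready={A,C,E,G} → run E
t=27: ready={A,C,E,G} → run E
t=28: ready={A,C,E,G} → run E
t=29: ready={A,C,E,G} → run E
t=30: ready={A,C,G} → run A
t=31: ready={A,C,G} → run A
t=32: ready={A,C,G} → run A
t=33: ready={A,C,G} → run A
t=34: ready={C,G} → run C
t=35: ready={C,G} → run C
t=36: ready={C,G} → run C
t=37: ready={C,G} → run C
t=38: ready={C,G} → run C
t=39: ready={C,G} → run C
t=40: ready={C,G} → run C
t=41: ready={G} → run G
t=42: ready={G} → run G
t=43: ready={G} → run G
t=44: ready={G} → run G
t=45: ready={G} → run G
t=46: ready={G} → run G
t=47: (idle)
t=48: (idle)
t=49: (idle)

running at tick 29 = E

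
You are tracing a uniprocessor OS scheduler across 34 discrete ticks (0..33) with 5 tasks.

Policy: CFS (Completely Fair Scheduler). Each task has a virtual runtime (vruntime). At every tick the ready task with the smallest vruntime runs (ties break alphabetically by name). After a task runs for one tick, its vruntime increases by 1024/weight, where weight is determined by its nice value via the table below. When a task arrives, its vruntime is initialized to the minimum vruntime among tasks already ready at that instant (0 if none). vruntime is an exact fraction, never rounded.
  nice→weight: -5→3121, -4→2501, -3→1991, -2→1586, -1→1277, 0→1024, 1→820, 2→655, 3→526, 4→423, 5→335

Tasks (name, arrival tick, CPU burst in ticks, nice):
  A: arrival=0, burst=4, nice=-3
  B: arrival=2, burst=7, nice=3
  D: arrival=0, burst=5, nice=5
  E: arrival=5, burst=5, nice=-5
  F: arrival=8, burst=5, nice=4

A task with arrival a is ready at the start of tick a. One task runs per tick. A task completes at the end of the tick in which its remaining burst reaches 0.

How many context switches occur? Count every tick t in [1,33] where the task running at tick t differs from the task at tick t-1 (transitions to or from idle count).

t=0: vr[A=0 D=0] → run A
t=1: vr[A=1024/1991 D=0] → run D
t=2: vr[A=1024/1991 B=1024/1991 D=1024/335] → run A
t=3: vr[A=2048/1991 B=1024/1991 D=1024/335] → run B
t=4: vr[A=2048/1991 B=1288704/523633 D=1024/335] → run A
t=5: vr[A=3072/1991 B=1288704/523633 D=1024/335 E=3072/1991] → run A
t=6: vr[B=1288704/523633 D=1024/335 E=3072/1991] → run E
t=7: vr[B=1288704/523633 D=1024/335 E=11626496/6213911] → run E
t=8: vr[B=1288704/523633 D=1024/335 E=13665280/6213911 F=13665280/6213911] → run E
t=9: vr[B=1288704/523633 D=1024/335 E=15704064/6213911 F=13665280/6213911] → run F
t=10: vr[B=1288704/523633 D=1024/335 E=15704064/6213911 F=12143458304/2628484353] → run B
t=11: vr[B=2308096/523633 D=1024/335 E=15704064/6213911 F=12143458304/2628484353] → run E
t=12: vr[B=2308096/523633 D=1024/335 E=17742848/6213911 F=12143458304/2628484353] → run E
t=13: vr[B=2308096/523633 D=1024/335 F=12143458304/2628484353] → run D
t=14: vr[B=2308096/523633 D=2048/335 F=12143458304/2628484353] → run B
t=15: vr[B=3327488/523633 D=2048/335 F=12143458304/2628484353] → run F
t=16: vr[B=3327488/523633 D=2048/335 F=18506503168/2628484353] → run D
t=17: vr[B=3327488/523633 D=3072/335 F=18506503168/2628484353] → run B
t=18: vr[B=4346880/523633 D=3072/335 F=18506503168/2628484353] → run F
t=19: vr[B=4346880/523633 D=3072/335 F=8289849344/876161451] → run B
t=20: vr[B=5366272/523633 D=3072/335 F=8289849344/876161451] → run D
t=21: vr[B=5366272/523633 D=4096/335 F=8289849344/876161451] → run F
t=22: vr[B=5366272/523633 D=4096/335 F=31232592896/2628484353] → run B
t=23: vr[B=6385664/523633 D=4096/335 F=31232592896/2628484353] → run F
t=24: vr[B=6385664/523633 D=4096/335] → run B
t=25: vr[D=4096/335] → run D
t=26: (idle)
t=27: (idle)
t=28: (idle)
t=29: (idle)
t=30: (idle)
t=31: (idle)
t=32: (idle)
t=33: (idle)

context switches = 22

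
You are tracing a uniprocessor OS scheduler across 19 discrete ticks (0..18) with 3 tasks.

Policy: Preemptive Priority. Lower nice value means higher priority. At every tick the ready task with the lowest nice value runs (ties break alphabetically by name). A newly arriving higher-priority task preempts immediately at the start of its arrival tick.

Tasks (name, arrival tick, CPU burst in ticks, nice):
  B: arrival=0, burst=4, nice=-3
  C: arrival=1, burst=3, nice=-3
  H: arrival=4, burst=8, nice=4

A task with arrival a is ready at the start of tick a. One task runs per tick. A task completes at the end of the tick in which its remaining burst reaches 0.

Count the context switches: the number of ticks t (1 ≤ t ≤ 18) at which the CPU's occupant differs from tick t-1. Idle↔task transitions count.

t=0: ready={B} → run B
t=1: ready={B,C} → run B
t=2: ready={B,C} → run B
t=3: ready={B,C} → run B
t=4: ready={C,H} → run C
t=5: ready={C,H} → run C
t=6: ready={C,H} → run C
t=7: ready={H} → run H
t=8: ready={H} → run H
t=9: ready={H} → run H
t=10: ready={H} → run H
t=11: ready={H} → run H
t=12: ready={H} → run H
t=13: ready={H} → run H
t=14: ready={H} → run H
t=15: (idle)
t=16: (idle)
t=17: (idle)
t=18: (idle)

context switches = 3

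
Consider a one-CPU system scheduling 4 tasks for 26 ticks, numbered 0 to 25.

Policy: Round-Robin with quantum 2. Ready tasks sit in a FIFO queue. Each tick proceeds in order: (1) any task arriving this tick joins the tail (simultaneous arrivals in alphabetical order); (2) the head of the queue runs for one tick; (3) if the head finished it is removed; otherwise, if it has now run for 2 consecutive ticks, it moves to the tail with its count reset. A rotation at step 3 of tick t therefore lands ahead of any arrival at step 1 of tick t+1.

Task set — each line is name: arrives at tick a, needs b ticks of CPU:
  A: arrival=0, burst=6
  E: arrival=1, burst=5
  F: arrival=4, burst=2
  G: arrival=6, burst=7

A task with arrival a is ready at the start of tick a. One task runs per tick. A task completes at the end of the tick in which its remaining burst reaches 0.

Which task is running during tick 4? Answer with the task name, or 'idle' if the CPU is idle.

running at tick 4 = A

t=0: queue=[A] q_used=0 → run A
t=1: queue=[A,E] q_used=1 → run A
t=2: queue=[E,A] q_used=0 → run E
t=3: queue=[E,A] q_used=1 → run E
t=4: queue=[A,E,F] q_used=0 → run A
t=5: queue=[A,E,F] q_used=1 → run A
t=6: queue=[E,F,A,G] q_used=0 → run E
t=7: queue=[E,F,A,G] q_used=1 → run E
t=8: queue=[F,A,G,E] q_used=0 → run F
t=9: queue=[F,A,G,E] q_used=1 → run F
t=10: queue=[A,G,E] q_used=0 → run A
t=11: queue=[A,G,E] q_used=1 → run A
t=12: queue=[G,E] q_used=0 → run G
t=13: queue=[G,E] q_used=1 → run G
t=14: queue=[E,G] q_used=0 → run E
t=15: queue=[G] q_used=0 → run G
t=16: queue=[G] q_used=1 → run G
t=17: queue=[G] q_used=0 → run G
t=18: queue=[G] q_used=1 → run G
t=19: queue=[G] q_used=0 → run G
t=20: (idle)
t=21: (idle)
t=22: (idle)
t=23: (idle)
t=24: (idle)
t=25: (idle)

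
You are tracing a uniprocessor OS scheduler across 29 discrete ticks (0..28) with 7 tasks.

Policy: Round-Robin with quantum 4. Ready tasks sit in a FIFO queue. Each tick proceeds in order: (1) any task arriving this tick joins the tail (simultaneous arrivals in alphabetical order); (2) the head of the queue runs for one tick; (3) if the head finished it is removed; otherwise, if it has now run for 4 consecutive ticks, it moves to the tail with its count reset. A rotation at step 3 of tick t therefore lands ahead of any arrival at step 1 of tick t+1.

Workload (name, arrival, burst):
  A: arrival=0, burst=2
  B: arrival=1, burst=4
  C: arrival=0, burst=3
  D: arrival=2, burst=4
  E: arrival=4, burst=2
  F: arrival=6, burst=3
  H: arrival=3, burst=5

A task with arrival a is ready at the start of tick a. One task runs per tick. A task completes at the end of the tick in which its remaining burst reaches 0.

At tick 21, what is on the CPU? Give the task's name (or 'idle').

running at tick 21 = F

t=0: queue=[A,C] q_used=0 → run A
t=1: queue=[A,C,B] q_used=1 → run A
t=2: queue=[C,B,D] q_used=0 → run C
t=3: queue=[C,B,D,H] q_used=1 → run C
t=4: queue=[C,B,D,H,E] q_used=2 → run C
t=5: queue=[B,D,H,E] q_used=0 → run B
t=6: queue=[B,D,H,E,F] q_used=1 → run B
t=7: queue=[B,D,H,E,F] q_used=2 → run B
t=8: queue=[B,D,H,E,F] q_used=3 → run B
t=9: queue=[D,H,E,F] q_used=0 → run D
t=10: queue=[D,H,E,F] q_used=1 → run D
t=11: queue=[D,H,E,F] q_used=2 → run D
t=12: queue=[D,H,E,F] q_used=3 → run D
t=13: queue=[H,E,F] q_used=0 → run H
t=14: queue=[H,E,F] q_used=1 → run H
t=15: queue=[H,E,F] q_used=2 → run H
t=16: queue=[H,E,F] q_used=3 → run H
t=17: queue=[E,F,H] q_used=0 → run E
t=18: queue=[E,F,H] q_used=1 → run E
t=19: queue=[F,H] q_used=0 → run F
t=20: queue=[F,H] q_used=1 → run F
t=21: queue=[F,H] q_used=2 → run F
t=22: queue=[H] q_used=0 → run H
t=23: (idle)
t=24: (idle)
t=25: (idle)
t=26: (idle)
t=27: (idle)
t=28: (idle)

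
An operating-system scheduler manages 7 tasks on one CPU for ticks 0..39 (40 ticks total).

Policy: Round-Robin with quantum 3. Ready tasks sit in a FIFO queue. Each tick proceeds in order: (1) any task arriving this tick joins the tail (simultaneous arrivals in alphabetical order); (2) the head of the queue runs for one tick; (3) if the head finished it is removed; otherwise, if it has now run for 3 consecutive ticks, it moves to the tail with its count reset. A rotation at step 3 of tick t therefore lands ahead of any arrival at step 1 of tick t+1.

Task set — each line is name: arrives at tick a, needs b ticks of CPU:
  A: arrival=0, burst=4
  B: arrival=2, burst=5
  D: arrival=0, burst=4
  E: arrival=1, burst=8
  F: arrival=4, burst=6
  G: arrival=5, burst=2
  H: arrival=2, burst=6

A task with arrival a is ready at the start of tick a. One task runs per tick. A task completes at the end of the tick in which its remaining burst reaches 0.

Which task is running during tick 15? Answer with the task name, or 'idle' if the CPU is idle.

running at tick 15 = A

t=0: queue=[A,D] q_used=0 → run A
t=1: queue=[A,D,E] q_used=1 → run A
t=2: queue=[A,D,E,B,H] q_used=2 → run A
t=3: queue=[D,E,B,H,A] q_used=0 → run D
t=4: queue=[D,E,B,H,A,F] q_used=1 → run D
t=5: queue=[D,E,B,H,A,F,G] q_used=2 → run D
t=6: queue=[E,B,H,A,F,G,D] q_used=0 → run E
t=7: queue=[E,B,H,A,F,G,D] q_used=1 → run E
t=8: queue=[E,B,H,A,F,G,D] q_used=2 → run E
t=9: queue=[B,H,A,F,G,D,E] q_used=0 → run B
t=10: queue=[B,H,A,F,G,D,E] q_used=1 → run B
t=11: queue=[B,H,A,F,G,D,E] q_used=2 → run B
t=12: queue=[H,A,F,G,D,E,B] q_used=0 → run H
t=13: queue=[H,A,F,G,D,E,B] q_used=1 → run H
t=14: queue=[H,A,F,G,D,E,B] q_used=2 → run H
t=15: queue=[A,F,G,D,E,B,H] q_used=0 → run A
t=16: queue=[F,G,D,E,B,H] q_used=0 → run F
t=17: queue=[F,G,D,E,B,H] q_used=1 → run F
t=18: queue=[F,G,D,E,B,H] q_used=2 → run F
t=19: queue=[G,D,E,B,H,F] q_used=0 → run G
t=20: queue=[G,D,E,B,H,F] q_used=1 → run G
t=21: queue=[D,E,B,H,F] q_used=0 → run D
t=22: queue=[E,B,H,F] q_used=0 → run E
t=23: queue=[E,B,H,F] q_used=1 → run E
t=24: queue=[E,B,H,F] q_used=2 → run E
t=25: queue=[B,H,F,E] q_used=0 → run B
t=26: queue=[B,H,F,E] q_used=1 → run B
t=27: queue=[H,F,E] q_used=0 → run H
t=28: queue=[H,F,E] q_used=1 → run H
t=29: queue=[H,F,E] q_used=2 → run H
t=30: queue=[F,E] q_used=0 → run F
t=31: queue=[F,E] q_used=1 → run F
t=32: queue=[F,E] q_used=2 → run F
t=33: queue=[E] q_used=0 → run E
t=34: queue=[E] q_used=1 → run E
t=35: (idle)
t=36: (idle)
t=37: (idle)
t=38: (idle)
t=39: (idle)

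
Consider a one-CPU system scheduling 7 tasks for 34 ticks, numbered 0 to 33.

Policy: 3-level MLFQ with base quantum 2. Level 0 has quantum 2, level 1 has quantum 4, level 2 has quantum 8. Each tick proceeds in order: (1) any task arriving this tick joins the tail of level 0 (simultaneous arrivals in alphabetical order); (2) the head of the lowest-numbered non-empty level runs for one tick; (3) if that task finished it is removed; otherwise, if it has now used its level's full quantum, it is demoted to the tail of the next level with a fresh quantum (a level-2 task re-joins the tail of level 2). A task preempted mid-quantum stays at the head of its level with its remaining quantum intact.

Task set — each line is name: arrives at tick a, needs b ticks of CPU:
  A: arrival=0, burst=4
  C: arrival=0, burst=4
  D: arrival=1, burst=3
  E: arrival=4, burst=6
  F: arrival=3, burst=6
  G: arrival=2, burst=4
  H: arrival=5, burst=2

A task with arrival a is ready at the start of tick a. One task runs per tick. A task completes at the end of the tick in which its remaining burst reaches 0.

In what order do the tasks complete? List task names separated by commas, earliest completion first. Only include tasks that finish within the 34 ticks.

t=0: L0/L1/L2 = AC/-/- → run A
t=1: L0/L1/L2 = ACD/-/- → run A
t=2: L0/L1/L2 = CDG/A/- → run C
t=3: L0/L1/L2 = CDGF/A/- → run C
t=4: L0/L1/L2 = DGFE/AC/- → run D
t=5: L0/L1/L2 = DGFEH/AC/- → run D
t=6: L0/L1/L2 = GFEH/ACD/- → run G
t=7: L0/L1/L2 = GFEH/ACD/- → run G
t=8: L0/L1/L2 = FEH/ACDG/- → run F
t=9: L0/L1/L2 = FEH/ACDG/- → run F
t=10: L0/L1/L2 = EH/ACDGF/- → run E
t=11: L0/L1/L2 = EH/ACDGF/- → run E
t=12: L0/L1/L2 = H/ACDGFE/- → run H
t=13: L0/L1/L2 = H/ACDGFE/- → run H
t=14: L0/L1/L2 = -/ACDGFE/- → run A
t=15: L0/L1/L2 = -/ACDGFE/- → run A
t=16: L0/L1/L2 = -/CDGFE/- → run C
t=17: L0/L1/L2 = -/CDGFE/- → run C
t=18: L0/L1/L2 = -/DGFE/- → run D
t=19: L0/L1/L2 = -/GFE/- → run G
t=20: L0/L1/L2 = -/GFE/- → run G
t=21: L0/L1/L2 = -/FE/- → run F
t=22: L0/L1/L2 = -/FE/- → run F
t=23: L0/L1/L2 = -/FE/- → run F
t=24: L0/L1/L2 = -/FE/- → run F
t=25: L0/L1/L2 = -/E/- → run E
t=26: L0/L1/L2 = -/E/- → run E
t=27: L0/L1/L2 = -/E/- → run E
t=28: L0/L1/L2 = -/E/- → run E
t=29: (idle)
t=30: (idle)
t=31: (idle)
t=32: (idle)
t=33: (idle)

completion order = H, A, C, D, G, F, E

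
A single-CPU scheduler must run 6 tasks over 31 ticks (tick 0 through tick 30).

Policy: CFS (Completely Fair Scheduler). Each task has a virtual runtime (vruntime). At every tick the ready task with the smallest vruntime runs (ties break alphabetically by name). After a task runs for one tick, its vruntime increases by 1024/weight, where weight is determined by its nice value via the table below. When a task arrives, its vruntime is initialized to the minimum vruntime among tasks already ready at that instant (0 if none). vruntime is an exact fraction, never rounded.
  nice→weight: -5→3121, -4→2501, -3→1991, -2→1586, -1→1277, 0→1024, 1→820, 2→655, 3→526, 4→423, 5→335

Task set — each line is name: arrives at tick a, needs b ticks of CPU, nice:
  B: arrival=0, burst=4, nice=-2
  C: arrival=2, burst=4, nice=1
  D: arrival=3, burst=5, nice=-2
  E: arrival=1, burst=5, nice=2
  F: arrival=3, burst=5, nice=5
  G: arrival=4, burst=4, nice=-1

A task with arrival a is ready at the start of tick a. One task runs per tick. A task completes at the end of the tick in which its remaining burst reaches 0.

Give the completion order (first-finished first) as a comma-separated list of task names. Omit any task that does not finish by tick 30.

completion order = B, G, D, C, E, F

t=0: vr[B=0] → run B
t=1: vr[B=512/793 E=512/793] → run B
t=2: vr[B=1024/793 C=512/793 E=512/793] → run C
t=3: vr[B=1024/793 C=307968/162565 D=512/793 E=512/793 F=512/793] → run D
t=4: vr[B=1024/793 C=307968/162565 D=1024/793 E=512/793 F=512/793 G=512/793] → run E
t=5: vr[B=1024/793 C=307968/162565 D=1024/793 E=1147392/519415 F=512/793 G=512/793] → run F
t=6: vr[B=1024/793 C=307968/162565 D=1024/793 E=1147392/519415 F=983552/265655 G=512/793] → run G
t=7: vr[B=1024/793 C=307968/162565 D=1024/793 E=1147392/519415 F=983552/265655 G=1465856/1012661] → run B
t=8: vr[B=1536/793 C=307968/162565 D=1024/793 E=1147392/519415 F=983552/265655 G=1465856/1012661] → run D
t=9: vr[B=1536/793 C=307968/162565 D=1536/793 E=1147392/519415 F=983552/265655 G=1465856/1012661] → run G
t=10: vr[B=1536/793 C=307968/162565 D=1536/793 E=1147392/519415 F=983552/265655 G=2277888/1012661] → run C
t=11: vr[B=1536/793 C=510976/162565 D=1536/793 E=1147392/519415 F=983552/265655 G=2277888/1012661] → run B
t=12: vr[C=510976/162565 D=1536/793 E=1147392/519415 F=983552/265655 G=2277888/1012661] → run D
t=13: vr[C=510976/162565 D=2048/793 E=1147392/519415 F=983552/265655 G=2277888/1012661] → run E
t=14: vr[C=510976/162565 D=2048/793 E=1959424/519415 F=983552/265655 G=2277888/1012661] → run G
t=15: vr[C=510976/162565 D=2048/793 E=1959424/519415 F=983552/265655 G=3089920/1012661] → run D
t=16: vr[C=510976/162565 D=2560/793 E=1959424/519415 F=983552/265655 G=3089920/1012661] → run G
t=17: vr[C=510976/162565 D=2560/793 E=1959424/519415 F=983552/265655] → run C
t=18: vr[C=713984/162565 D=2560/793 E=1959424/519415 F=983552/265655] → run D
t=19: vr[C=713984/162565 E=1959424/519415 F=983552/265655] → run F
t=20: vr[C=713984/162565 E=1959424/519415 F=1795584/265655] → run E
t=21: vr[C=713984/162565 E=2771456/519415 F=1795584/265655] → run C
t=22: vr[E=2771456/519415 F=1795584/265655] → run E
t=23: vr[E=3583488/519415 F=1795584/265655] → run F
t=24: vr[E=3583488/519415 F=2607616/265655] → run E
t=25: vr[F=2607616/265655] → run F
t=26: vr[F=3419648/265655] → run F
t=27: (idle)
t=28: (idle)
t=29: (idle)
t=30: (idle)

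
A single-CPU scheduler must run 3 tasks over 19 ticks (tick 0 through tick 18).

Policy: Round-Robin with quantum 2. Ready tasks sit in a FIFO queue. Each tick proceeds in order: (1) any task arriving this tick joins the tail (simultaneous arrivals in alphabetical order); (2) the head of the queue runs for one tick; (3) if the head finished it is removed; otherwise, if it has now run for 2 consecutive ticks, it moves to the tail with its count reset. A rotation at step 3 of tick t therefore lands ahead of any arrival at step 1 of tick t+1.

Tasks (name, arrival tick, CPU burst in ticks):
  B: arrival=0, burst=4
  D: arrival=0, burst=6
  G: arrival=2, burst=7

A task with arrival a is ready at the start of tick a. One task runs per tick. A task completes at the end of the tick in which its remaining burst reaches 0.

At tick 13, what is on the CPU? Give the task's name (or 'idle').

running at tick 13 = D

t=0: queue=[B,D] q_used=0 → run B
t=1: queue=[B,D] q_used=1 → run B
t=2: queue=[D,B,G] q_used=0 → run D
t=3: queue=[D,B,G] q_used=1 → run D
t=4: queue=[B,G,D] q_used=0 → run B
t=5: queue=[B,G,D] q_used=1 → run B
t=6: queue=[G,D] q_used=0 → run G
t=7: queue=[G,D] q_used=1 → run G
t=8: queue=[D,G] q_used=0 → run D
t=9: queue=[D,G] q_used=1 → run D
t=10: queue=[G,D] q_used=0 → run G
t=11: queue=[G,D] q_used=1 → run G
t=12: queue=[D,G] q_used=0 → run D
t=13: queue=[D,G] q_used=1 → run D
t=14: queue=[G] q_used=0 → run G
t=15: queue=[G] q_used=1 → run G
t=16: queue=[G] q_used=0 → run G
t=17: (idle)
t=18: (idle)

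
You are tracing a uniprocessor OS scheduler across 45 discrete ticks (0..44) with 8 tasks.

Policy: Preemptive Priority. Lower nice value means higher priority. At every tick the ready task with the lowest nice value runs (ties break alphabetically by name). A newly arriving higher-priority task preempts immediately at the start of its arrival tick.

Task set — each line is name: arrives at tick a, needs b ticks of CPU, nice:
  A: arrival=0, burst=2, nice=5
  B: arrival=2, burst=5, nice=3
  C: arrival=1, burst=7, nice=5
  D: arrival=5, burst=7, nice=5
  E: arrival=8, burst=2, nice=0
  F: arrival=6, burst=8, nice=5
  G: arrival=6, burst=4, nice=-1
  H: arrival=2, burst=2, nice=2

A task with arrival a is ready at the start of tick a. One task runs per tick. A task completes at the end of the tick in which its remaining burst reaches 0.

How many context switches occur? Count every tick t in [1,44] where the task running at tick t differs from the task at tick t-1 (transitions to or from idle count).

t=0: ready={A} → run A
t=1: ready={A,C} → run A
t=2: ready={B,C,H} → run H
t=3: ready={B,C,H} → run H
t=4: ready={B,C} → run B
t=5: ready={B,C,D} → run B
t=6: ready={B,C,D,F,G} → run G
t=7: ready={B,C,D,F,G} → run G
t=8: ready={B,C,D,E,F,G} → run G
t=9: ready={B,C,D,E,F,G} → run G
t=10: ready={B,C,D,E,F} → run E
t=11: ready={B,C,D,E,F} → run E
t=12: ready={B,C,D,F} → run B
t=13: ready={B,C,D,F} → run B
t=14: ready={B,C,D,F} → run B
t=15: ready={C,D,F} → run C
t=16: ready={C,D,F} → run C
t=17: ready={C,D,F} → run C
t=18: ready={C,D,F} → run C
t=19: ready={C,D,F} → run C
t=20: ready={C,D,F} → run C
t=21: ready={C,D,F} → run C
t=22: ready={D,F} → run D
t=23: ready={D,F} → run D
t=24: ready={D,F} → run D
t=25: ready={D,F} → run D
t=26: ready={D,F} → run D
t=27: ready={D,F} → run D
t=28: ready={D,F} → run D
t=29: ready={F} → run F
t=30: ready={F} → run F
t=31: ready={F} → run F
t=32: ready={F} → run F
t=33: ready={F} → run F
t=34: ready={F} → run F
t=35: ready={F} → run F
t=36: ready={F} → run F
t=37: (idle)
t=38: (idle)
t=39: (idle)
t=40: (idle)
t=41: (idle)
t=42: (idle)
t=43: (idle)
t=44: (idle)

context switches = 9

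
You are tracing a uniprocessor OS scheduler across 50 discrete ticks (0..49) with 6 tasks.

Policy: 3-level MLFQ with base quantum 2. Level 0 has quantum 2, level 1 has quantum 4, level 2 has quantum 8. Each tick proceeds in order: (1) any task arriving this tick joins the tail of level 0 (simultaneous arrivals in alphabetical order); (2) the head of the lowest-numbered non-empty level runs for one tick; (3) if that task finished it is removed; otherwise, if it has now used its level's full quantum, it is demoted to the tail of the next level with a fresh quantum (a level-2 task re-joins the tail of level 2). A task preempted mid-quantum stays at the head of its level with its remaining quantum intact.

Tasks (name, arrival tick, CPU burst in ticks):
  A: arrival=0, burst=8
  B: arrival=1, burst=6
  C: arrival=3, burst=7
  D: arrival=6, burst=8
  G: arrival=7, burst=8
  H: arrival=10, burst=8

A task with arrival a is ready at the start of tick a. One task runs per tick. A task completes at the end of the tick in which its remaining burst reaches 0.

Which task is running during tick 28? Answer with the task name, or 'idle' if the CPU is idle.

running at tick 28 = G

t=0: L0/L1/L2 = A/-/- → run A
t=1: L0/L1/L2 = AB/-/- → run A
t=2: L0/L1/L2 = B/A/- → run B
t=3: L0/L1/L2 = BC/A/- → run B
t=4: L0/L1/L2 = C/AB/- → run C
t=5: L0/L1/L2 = C/AB/- → run C
t=6: L0/L1/L2 = D/ABC/- → run D
t=7: L0/L1/L2 = DG/ABC/- → run D
t=8: L0/L1/L2 = G/ABCD/- → run G
t=9: L0/L1/L2 = G/ABCD/- → run G
t=10: L0/L1/L2 = H/ABCDG/- → run H
t=11: L0/L1/L2 = H/ABCDG/- → run H
t=12: L0/L1/L2 = -/ABCDGH/- → run A
t=13: L0/L1/L2 = -/ABCDGH/- → run A
t=14: L0/L1/L2 = -/ABCDGH/- → run A
t=15: L0/L1/L2 = -/ABCDGH/- → run A
t=16: L0/L1/L2 = -/BCDGH/A → run B
t=17: L0/L1/L2 = -/BCDGH/A → run B
t=18: L0/L1/L2 = -/BCDGH/A → run B
t=19: L0/L1/L2 = -/BCDGH/A → run B
t=20: L0/L1/L2 = -/CDGH/A → run C
t=21: L0/L1/L2 = -/CDGH/A → run C
t=22: L0/L1/L2 = -/CDGH/A → run C
t=23: L0/L1/L2 = -/CDGH/A → run C
t=24: L0/L1/L2 = -/DGH/AC → run D
t=25: L0/L1/L2 = -/DGH/AC → run D
t=26: L0/L1/L2 = -/DGH/AC → run D
t=27: L0/L1/L2 = -/DGH/AC → run D
t=28: L0/L1/L2 = -/GH/ACD → run G
t=29: L0/L1/L2 = -/GH/ACD → run G
t=30: L0/L1/L2 = -/GH/ACD → run G
t=31: L0/L1/L2 = -/GH/ACD → run G
t=32: L0/L1/L2 = -/H/ACDG → run H
t=33: L0/L1/L2 = -/H/ACDG → run H
t=34: L0/L1/L2 = -/H/ACDG → run H
t=35: L0/L1/L2 = -/H/ACDG → run H
t=36: L0/L1/L2 = -/-/ACDGH → run A
t=37: L0/L1/L2 = -/-/ACDGH → run A
t=38: L0/L1/L2 = -/-/CDGH → run C
t=39: L0/L1/L2 = -/-/DGH → run D
t=40: L0/L1/L2 = -/-/DGH → run D
t=41: L0/L1/L2 = -/-/GH → run G
t=42: L0/L1/L2 = -/-/GH → run G
t=43: L0/L1/L2 = -/-/H → run H
t=44: L0/L1/L2 = -/-/H → run H
t=45: (idle)
t=46: (idle)
t=47: (idle)
t=48: (idle)
t=49: (idle)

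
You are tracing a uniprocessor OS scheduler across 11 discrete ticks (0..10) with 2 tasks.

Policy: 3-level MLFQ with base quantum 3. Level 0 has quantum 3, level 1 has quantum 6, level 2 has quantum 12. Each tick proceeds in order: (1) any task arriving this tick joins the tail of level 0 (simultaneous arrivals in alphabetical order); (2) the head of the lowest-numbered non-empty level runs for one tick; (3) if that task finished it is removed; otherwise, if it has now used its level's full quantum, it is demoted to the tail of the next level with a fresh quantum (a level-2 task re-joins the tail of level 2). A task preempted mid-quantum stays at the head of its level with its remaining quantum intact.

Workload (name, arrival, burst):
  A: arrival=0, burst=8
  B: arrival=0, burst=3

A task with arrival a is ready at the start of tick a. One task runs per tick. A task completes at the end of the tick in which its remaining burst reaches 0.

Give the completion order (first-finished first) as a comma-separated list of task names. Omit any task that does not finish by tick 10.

completion order = B, A

t=0: L0/L1/L2 = AB/-/- → run A
t=1: L0/L1/L2 = AB/-/- → run A
t=2: L0/L1/L2 = AB/-/- → run A
t=3: L0/L1/L2 = B/A/- → run B
t=4: L0/L1/L2 = B/A/- → run B
t=5: L0/L1/L2 = B/A/- → run B
t=6: L0/L1/L2 = -/A/- → run A
t=7: L0/L1/L2 = -/A/- → run A
t=8: L0/L1/L2 = -/A/- → run A
t=9: L0/L1/L2 = -/A/- → run A
t=10: L0/L1/L2 = -/A/- → run A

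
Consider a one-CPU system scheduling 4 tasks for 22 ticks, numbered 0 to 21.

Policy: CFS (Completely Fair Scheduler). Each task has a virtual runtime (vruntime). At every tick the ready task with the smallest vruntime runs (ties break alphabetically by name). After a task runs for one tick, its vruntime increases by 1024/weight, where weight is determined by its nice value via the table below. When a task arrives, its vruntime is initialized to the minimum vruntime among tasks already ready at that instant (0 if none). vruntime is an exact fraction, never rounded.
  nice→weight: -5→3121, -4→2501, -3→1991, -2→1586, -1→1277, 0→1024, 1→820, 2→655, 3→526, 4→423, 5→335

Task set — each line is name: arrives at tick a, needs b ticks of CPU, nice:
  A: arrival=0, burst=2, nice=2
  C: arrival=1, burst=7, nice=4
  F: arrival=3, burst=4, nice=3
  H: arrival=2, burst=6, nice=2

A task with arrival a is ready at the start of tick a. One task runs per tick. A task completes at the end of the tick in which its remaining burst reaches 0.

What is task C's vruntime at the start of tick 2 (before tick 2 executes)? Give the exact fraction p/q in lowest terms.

vruntime(C, start of tick 2) = 1024/655

t=0: vr[A=0] → run A
t=1: vr[A=1024/655 C=1024/655] → run A
t=2: vr[C=1024/655 H=1024/655] → run C
t=3: vr[C=1103872/277065 F=1024/655 H=1024/655] → run F
t=4: vr[C=1103872/277065 F=604672/172265 H=1024/655] → run H
t=5: vr[C=1103872/277065 F=604672/172265 H=2048/655] → run H
t=6: vr[C=1103872/277065 F=604672/172265 H=3072/655] → run F
t=7: vr[C=1103872/277065 F=940032/172265 H=3072/655] → run C
t=8: vr[C=1774592/277065 F=940032/172265 H=3072/655] → run H
t=9: vr[C=1774592/277065 F=940032/172265 H=4096/655] → run F
t=10: vr[C=1774592/277065 F=1275392/172265 H=4096/655] → run H
t=11: vr[C=1774592/277065 F=1275392/172265 H=1024/131] → run C
t=12: vr[C=815104/92355 F=1275392/172265 H=1024/131] → run F
t=13: vr[C=815104/92355 H=1024/131] → run H
t=14: vr[C=815104/92355 H=6144/655] → run C
t=15: vr[C=3116032/277065 H=6144/655] → run H
t=16: vr[C=3116032/277065] → run C
t=17: vr[C=3786752/277065] → run C
t=18: vr[C=1485824/92355] → run C
t=19: (idle)
t=20: (idle)
t=21: (idle)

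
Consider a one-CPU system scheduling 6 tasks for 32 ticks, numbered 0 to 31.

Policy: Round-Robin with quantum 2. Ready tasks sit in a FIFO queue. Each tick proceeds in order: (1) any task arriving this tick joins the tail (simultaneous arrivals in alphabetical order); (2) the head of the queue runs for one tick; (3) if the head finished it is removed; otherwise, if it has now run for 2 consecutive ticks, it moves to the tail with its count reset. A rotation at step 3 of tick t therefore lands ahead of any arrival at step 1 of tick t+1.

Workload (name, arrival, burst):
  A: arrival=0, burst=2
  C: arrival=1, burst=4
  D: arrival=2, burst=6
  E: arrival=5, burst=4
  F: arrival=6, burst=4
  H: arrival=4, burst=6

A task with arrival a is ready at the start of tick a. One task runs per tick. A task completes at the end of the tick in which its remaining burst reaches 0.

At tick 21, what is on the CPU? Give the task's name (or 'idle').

running at tick 21 = D

t=0: queue=[A] q_used=0 → run A
t=1: queue=[A,C] q_used=1 → run A
t=2: queue=[C,D] q_used=0 → run C
t=3: queue=[C,D] q_used=1 → run C
t=4: queue=[D,C,H] q_used=0 → run D
t=5: queue=[D,C,H,E] q_used=1 → run D
t=6: queue=[C,H,E,D,F] q_used=0 → run C
t=7: queue=[C,H,E,D,F] q_used=1 → run C
t=8: queue=[H,E,D,F] q_used=0 → run H
t=9: queue=[H,E,D,F] q_used=1 → run H
t=10: queue=[E,D,F,H] q_used=0 → run E
t=11: queue=[E,D,F,H] q_used=1 → run E
t=12: queue=[D,F,H,E] q_used=0 → run D
t=13: queue=[D,F,H,E] q_used=1 → run D
t=14: queue=[F,H,E,D] q_used=0 → run F
t=15: queue=[F,H,E,D] q_used=1 → run F
t=16: queue=[H,E,D,F] q_used=0 → run H
t=17: queue=[H,E,D,F] q_used=1 → run H
t=18: queue=[E,D,F,H] q_used=0 → run E
t=19: queue=[E,D,F,H] q_used=1 → run E
t=20: queue=[D,F,H] q_used=0 → run D
t=21: queue=[D,F,H] q_used=1 → run D
t=22: queue=[F,H] q_used=0 → run F
t=23: queue=[F,H] q_used=1 → run F
t=24: queue=[H] q_used=0 → run H
t=25: queue=[H] q_used=1 → run H
t=26: (idle)
t=27: (idle)
t=28: (idle)
t=29: (idle)
t=30: (idle)
t=31: (idle)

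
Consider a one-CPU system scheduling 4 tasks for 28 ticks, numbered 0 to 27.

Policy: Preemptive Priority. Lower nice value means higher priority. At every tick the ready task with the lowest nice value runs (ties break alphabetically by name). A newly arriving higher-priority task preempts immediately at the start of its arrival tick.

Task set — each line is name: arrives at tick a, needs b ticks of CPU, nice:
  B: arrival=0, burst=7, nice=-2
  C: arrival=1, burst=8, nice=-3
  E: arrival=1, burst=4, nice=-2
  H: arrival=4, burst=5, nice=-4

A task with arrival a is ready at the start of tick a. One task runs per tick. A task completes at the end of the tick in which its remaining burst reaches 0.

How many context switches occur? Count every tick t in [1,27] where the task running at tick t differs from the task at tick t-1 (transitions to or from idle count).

t=0: ready={B} → run B
t=1: ready={B,C,E} → run C
t=2: ready={B,C,E} → run C
t=3: ready={B,C,E} → run C
t=4: ready={B,C,E,H} → run H
t=5: ready={B,C,E,H} → run H
t=6: ready={B,C,E,H} → run H
t=7: ready={B,C,E,H} → run H
t=8: ready={B,C,E,H} → run H
t=9: ready={B,C,E} → run C
t=10: ready={B,C,E} → run C
t=11: ready={B,C,E} → run C
t=12: ready={B,C,E} → run C
t=13: ready={B,C,E} → run C
t=14: ready={B,E} → run B
t=15: ready={B,E} → run B
t=16: ready={B,E} → run B
t=17: ready={B,E} → run B
t=18: ready={B,E} → run B
t=19: ready={B,E} → run B
t=20: ready={E} → run E
t=21: ready={E} → run E
t=22: ready={E} → run E
t=23: ready={E} → run E
t=24: (idle)
t=25: (idle)
t=26: (idle)
t=27: (idle)

context switches = 6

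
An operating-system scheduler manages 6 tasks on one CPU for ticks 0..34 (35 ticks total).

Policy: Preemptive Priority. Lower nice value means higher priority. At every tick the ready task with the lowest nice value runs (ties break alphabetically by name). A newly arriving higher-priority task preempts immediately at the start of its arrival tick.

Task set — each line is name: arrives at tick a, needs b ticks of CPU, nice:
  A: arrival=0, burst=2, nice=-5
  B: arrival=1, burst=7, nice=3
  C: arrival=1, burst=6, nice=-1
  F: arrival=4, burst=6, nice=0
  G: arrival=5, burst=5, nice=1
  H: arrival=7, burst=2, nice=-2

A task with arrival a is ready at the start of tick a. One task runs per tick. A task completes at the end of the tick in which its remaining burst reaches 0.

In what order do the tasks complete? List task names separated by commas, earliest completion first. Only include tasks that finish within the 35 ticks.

completion order = A, H, C, F, G, B

t=0: ready={A} → run A
t=1: ready={A,B,C} → run A
t=2: ready={B,C} → run C
t=3: ready={B,C} → run C
t=4: ready={B,C,F} → run C
t=5: ready={B,C,F,G} → run C
t=6: ready={B,C,F,G} → run C
t=7: ready={B,C,F,G,H} → run H
t=8: ready={B,C,F,G,H} → run H
t=9: ready={B,C,F,G} → run C
t=10: ready={B,F,G} → run F
t=11: ready={B,F,G} → run F
t=12: ready={B,F,G} → run F
t=13: ready={B,F,G} → run F
t=14: ready={B,F,G} → run F
t=15: ready={B,F,G} → run F
t=16: ready={B,G} → run G
t=17: ready={B,G} → run G
t=18: ready={B,G} → run G
t=19: ready={B,G} → run G
t=20: ready={B,G} → run G
t=21: ready={B} → run B
t=22: ready={B} → run B
t=23: ready={B} → run B
t=24: ready={B} → run B
t=25: ready={B} → run B
t=26: ready={B} → run B
t=27: ready={B} → run B
t=28: (idle)
t=29: (idle)
t=30: (idle)
t=31: (idle)
t=32: (idle)
t=33: (idle)
t=34: (idle)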